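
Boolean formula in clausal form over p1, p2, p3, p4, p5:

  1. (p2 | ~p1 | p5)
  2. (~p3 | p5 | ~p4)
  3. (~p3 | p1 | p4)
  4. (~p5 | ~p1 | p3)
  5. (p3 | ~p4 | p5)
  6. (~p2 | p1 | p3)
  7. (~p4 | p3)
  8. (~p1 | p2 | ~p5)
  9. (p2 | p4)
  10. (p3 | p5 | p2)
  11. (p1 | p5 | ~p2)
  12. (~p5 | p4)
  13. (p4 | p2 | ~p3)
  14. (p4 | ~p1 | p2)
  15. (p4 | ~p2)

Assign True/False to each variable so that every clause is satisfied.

p1 = F, p2 = F, p3 = T, p4 = T, p5 = T

Check each clause:
  1. (~p1 | p2 | p5) — p5 is true.
  2. (~p4 | p5 | ~p3) — p5 is true.
  3. (p4 | p1 | ~p3) — p4 is true.
  4. (p3 | ~p5 | ~p1) — p3 is true.
  5. (p5 | ~p4 | p3) — p3 is true.
  6. (~p2 | p1 | p3) — p3 is true.
  7. (~p4 | p3) — p3 is true.
  8. (~p1 | ~p5 | p2) — ~p1 is true.
  9. (p2 | p4) — p4 is true.
  10. (p3 | p5 | p2) — p3 is true.
  11. (~p2 | p1 | p5) — p5 is true.
  12. (p4 | ~p5) — p4 is true.
  13. (p4 | ~p3 | p2) — p4 is true.
  14. (p2 | ~p1 | p4) — p4 is true.
  15. (~p2 | p4) — p4 is true.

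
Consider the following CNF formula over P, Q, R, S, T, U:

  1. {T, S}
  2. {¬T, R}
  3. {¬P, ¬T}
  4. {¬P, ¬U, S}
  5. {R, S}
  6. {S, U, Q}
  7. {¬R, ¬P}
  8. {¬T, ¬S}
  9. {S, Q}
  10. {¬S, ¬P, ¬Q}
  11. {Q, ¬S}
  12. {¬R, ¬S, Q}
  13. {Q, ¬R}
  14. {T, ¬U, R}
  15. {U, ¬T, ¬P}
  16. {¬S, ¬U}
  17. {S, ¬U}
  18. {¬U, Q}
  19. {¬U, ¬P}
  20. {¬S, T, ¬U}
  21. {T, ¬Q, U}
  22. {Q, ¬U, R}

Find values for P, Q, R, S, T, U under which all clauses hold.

P=F, Q=T, R=T, S=F, T=T, U=F

Pure literal: P appears only negated; assign P = False.
Try Q = True.
Branch on R: take R = True.
For the remaining variables, S = False, T = True, U = False works.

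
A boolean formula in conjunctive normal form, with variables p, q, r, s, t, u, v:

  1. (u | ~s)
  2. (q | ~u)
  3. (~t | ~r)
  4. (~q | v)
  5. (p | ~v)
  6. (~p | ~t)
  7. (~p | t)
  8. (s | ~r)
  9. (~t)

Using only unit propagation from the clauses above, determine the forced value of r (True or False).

False

Unit clause (~t) sets t = False.
(t | ~p): since t = False, the clause reduces to (~p). p = False.
From (~v | p) and p = False: v = False.
In (~q | v), v is now false; ~q must hold, so q = False.
(q | ~u): since q = False, the clause reduces to (~u). u = False.
(~s | u): since u = False, the clause reduces to (~s). s = False.
(s | ~r): since s = False, the clause reduces to (~r). r = False.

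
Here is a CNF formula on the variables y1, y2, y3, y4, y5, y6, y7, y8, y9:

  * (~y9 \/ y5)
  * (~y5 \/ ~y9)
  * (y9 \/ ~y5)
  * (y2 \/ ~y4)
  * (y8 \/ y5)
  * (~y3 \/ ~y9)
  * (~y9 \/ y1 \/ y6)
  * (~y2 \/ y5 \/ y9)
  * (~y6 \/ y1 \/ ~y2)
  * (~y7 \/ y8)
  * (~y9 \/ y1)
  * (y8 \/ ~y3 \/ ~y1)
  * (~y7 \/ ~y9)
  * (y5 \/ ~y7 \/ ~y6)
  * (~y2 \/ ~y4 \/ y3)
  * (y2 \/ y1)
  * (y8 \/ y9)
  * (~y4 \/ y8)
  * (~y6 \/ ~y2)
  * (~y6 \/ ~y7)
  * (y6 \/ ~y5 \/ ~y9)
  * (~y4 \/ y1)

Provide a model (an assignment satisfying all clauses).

y1 = 1, y2 = 0, y3 = 0, y4 = 0, y5 = 0, y6 = 0, y7 = 1, y8 = 1, y9 = 0

Check each clause:
  1. (~y9 \/ y5) — ~y9 is true.
  2. (~y9 \/ ~y5) — ~y5 is true.
  3. (y9 \/ ~y5) — ~y5 is true.
  4. (y2 \/ ~y4) — ~y4 is true.
  5. (y5 \/ y8) — y8 is true.
  6. (~y9 \/ ~y3) — ~y3 is true.
  7. (~y9 \/ y1 \/ y6) — y1 is true.
  8. (y5 \/ ~y2 \/ y9) — ~y2 is true.
  9. (~y6 \/ ~y2 \/ y1) — y1 is true.
  10. (~y7 \/ y8) — y8 is true.
  11. (y1 \/ ~y9) — y1 is true.
  12. (~y3 \/ ~y1 \/ y8) — y8 is true.
  13. (~y7 \/ ~y9) — ~y9 is true.
  14. (~y6 \/ y5 \/ ~y7) — ~y6 is true.
  15. (y3 \/ ~y4 \/ ~y2) — ~y4 is true.
  16. (y2 \/ y1) — y1 is true.
  17. (y8 \/ y9) — y8 is true.
  18. (y8 \/ ~y4) — y8 is true.
  19. (~y6 \/ ~y2) — ~y6 is true.
  20. (~y6 \/ ~y7) — ~y6 is true.
  21. (y6 \/ ~y9 \/ ~y5) — ~y5 is true.
  22. (y1 \/ ~y4) — y1 is true.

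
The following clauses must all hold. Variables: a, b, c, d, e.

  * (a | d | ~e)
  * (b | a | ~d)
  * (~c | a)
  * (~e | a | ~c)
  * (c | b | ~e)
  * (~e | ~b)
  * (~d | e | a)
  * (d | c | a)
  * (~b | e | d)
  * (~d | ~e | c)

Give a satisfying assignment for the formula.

a occurs only positively in the remaining clauses — set a = True.
Try b = False.
Branch on c: take c = True.
d, e are now unconstrained; take d = False, e = False.

a=T, b=F, c=T, d=F, e=F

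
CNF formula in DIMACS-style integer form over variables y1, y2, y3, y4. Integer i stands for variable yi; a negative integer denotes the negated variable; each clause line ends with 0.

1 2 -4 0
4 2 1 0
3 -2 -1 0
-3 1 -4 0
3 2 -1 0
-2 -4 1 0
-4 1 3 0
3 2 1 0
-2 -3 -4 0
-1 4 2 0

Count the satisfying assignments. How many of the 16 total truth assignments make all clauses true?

The models are:
  y1=F y2=T y3=F y4=F
  y1=F y2=T y3=T y4=F
  y1=T y2=F y3=T y4=T
  y1=T y2=T y3=T y4=F
Count: 4.

4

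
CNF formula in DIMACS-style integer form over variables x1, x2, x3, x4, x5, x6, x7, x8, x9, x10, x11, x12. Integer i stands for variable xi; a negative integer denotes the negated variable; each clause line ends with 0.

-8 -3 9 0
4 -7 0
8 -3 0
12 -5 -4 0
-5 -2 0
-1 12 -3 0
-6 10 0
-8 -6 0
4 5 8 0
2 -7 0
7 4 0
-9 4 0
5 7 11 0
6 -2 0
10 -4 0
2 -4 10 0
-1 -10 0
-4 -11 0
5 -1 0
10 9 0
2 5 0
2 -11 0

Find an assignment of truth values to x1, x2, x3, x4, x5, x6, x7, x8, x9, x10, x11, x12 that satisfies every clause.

x1 occurs only negated in the remaining clauses — set x1 = False.
Pure literal: x3 appears only negated; assign x3 = False.
Branch on x2: take x2 = False.
  then x7 is forced to False.
  then x4 is forced to True.
  then x10 is forced to True.
  then x11 is forced to False.
  then x5 is forced to True.
  then x12 is forced to True.
Set x6 = True and propagate.
  then x8 is forced to False.
x9 is now unconstrained; take x9 = False.

x1=0, x2=0, x3=0, x4=1, x5=1, x6=1, x7=0, x8=0, x9=0, x10=1, x11=0, x12=1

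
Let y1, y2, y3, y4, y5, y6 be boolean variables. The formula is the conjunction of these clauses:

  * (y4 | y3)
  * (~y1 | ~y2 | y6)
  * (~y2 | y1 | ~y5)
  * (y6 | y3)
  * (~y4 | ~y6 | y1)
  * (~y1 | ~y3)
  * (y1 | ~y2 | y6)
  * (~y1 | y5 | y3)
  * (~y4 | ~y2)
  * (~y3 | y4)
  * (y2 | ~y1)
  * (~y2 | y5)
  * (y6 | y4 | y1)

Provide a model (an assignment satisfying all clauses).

y1 = False  y2 = False  y3 = True  y4 = True  y5 = False  y6 = False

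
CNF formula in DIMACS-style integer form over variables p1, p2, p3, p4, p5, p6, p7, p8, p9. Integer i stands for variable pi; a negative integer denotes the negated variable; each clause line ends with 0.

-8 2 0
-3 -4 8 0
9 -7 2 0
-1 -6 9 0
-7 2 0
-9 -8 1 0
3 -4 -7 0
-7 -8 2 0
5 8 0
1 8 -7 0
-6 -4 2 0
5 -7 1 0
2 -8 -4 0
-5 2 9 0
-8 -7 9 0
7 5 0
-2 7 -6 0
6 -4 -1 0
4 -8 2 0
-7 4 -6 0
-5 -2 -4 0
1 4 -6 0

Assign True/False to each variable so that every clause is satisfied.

p1=True  p2=False  p3=True  p4=False  p5=True  p6=False  p7=False  p8=False  p9=True

Set p1 = True and propagate.
Try p2 = False.
  then p8 is forced to False.
  then p7 is forced to False.
  then p5 is forced to True.
  then p9 is forced to True.
Try p3 = True.
  then p4 is forced to False.
p6 is now unconstrained; take p6 = False.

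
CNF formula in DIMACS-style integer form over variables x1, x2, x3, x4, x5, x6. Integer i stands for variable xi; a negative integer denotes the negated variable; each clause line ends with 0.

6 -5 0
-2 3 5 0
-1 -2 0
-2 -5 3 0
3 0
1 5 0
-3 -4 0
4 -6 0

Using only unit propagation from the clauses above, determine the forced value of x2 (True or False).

(x3) stands alone — x3 = True.
(¬x4 ∨ ¬x3) with x3 = True leaves only ¬x4, so x4 = False.
In (¬x6 ∨ x4), x4 is now false; ¬x6 must hold, so x6 = False.
(x6 ∨ ¬x5): since x6 = False, the clause reduces to (¬x5). x5 = False.
From (x1 ∨ x5) and x5 = False: x1 = True.
From (¬x1 ∨ ¬x2) and x1 = True: x2 = False.

False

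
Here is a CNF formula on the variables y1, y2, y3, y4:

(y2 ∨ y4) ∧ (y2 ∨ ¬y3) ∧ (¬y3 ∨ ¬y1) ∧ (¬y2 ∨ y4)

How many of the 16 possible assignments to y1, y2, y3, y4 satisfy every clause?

The models are:
  y1=0 y2=0 y3=0 y4=1
  y1=0 y2=1 y3=0 y4=1
  y1=0 y2=1 y3=1 y4=1
  y1=1 y2=0 y3=0 y4=1
  y1=1 y2=1 y3=0 y4=1
That's 5 in total.

5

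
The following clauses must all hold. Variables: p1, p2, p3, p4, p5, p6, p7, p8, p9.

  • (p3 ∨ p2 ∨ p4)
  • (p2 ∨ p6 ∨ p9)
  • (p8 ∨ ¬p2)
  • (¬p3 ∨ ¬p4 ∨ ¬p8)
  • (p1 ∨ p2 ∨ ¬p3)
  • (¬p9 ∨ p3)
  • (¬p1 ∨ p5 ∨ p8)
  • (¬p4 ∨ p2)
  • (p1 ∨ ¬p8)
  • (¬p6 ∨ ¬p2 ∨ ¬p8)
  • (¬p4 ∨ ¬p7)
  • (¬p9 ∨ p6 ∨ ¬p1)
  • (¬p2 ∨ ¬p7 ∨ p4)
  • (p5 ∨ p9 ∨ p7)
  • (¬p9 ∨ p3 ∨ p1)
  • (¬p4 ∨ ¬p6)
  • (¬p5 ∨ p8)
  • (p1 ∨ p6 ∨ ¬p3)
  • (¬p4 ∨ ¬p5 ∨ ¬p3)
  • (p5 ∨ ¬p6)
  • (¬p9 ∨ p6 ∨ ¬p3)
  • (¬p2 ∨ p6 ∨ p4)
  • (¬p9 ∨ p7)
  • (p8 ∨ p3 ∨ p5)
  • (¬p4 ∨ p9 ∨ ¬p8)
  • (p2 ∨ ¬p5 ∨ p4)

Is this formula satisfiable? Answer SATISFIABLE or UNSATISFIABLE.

p4 = True:
  propagation gives p2=True, p8=True, p3=False, p9=False; an empty clause results — contradiction.
p4 = False:
  p2 = True:
    propagation gives p8=True, p1=True, p6=False; an empty clause results — contradiction.
  p2 = False:
    propagation gives p3=True, p1=True, p5=False, p8=True; an empty clause results — contradiction.
Every branch closes, so no satisfying assignment exists.

UNSATISFIABLE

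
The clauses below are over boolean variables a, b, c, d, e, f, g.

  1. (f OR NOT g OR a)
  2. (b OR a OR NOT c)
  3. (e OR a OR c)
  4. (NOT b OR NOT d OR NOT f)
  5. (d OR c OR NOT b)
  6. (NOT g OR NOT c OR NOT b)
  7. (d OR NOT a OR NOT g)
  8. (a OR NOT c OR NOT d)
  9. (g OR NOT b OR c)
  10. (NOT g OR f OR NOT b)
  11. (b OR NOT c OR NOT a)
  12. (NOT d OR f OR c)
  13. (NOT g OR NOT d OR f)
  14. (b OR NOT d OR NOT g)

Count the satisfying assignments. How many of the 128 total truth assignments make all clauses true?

20

Split on b, then c.
  b=1, c=1: e free; 5 ways for (a,d,f,g) × 2^1 = 10.
  b=1, c=0: a clause becomes empty — 0.
  b=0, c=1: a clause becomes empty — 0.
  b=0, c=0: 10 of the 32 assignments to (a,d,e,f,g) work.
Total: 10 + 0 + 0 + 10 = 20.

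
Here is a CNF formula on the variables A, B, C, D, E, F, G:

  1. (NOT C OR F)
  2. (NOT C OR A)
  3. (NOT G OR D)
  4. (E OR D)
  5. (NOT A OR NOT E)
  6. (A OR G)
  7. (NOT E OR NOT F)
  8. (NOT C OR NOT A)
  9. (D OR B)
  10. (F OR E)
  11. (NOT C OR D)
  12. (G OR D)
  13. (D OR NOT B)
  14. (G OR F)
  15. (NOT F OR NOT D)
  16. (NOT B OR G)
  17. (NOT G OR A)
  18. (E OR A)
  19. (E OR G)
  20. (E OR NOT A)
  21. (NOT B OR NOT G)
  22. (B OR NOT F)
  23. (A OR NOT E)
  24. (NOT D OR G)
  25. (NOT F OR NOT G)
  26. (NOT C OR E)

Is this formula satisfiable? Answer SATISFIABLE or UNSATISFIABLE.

UNSATISFIABLE

G = True:
  propagation gives D=True, F=False, C=False, E=True; an empty clause results — contradiction.
G = False:
  propagation gives A=True, E=False; an empty clause results — contradiction.
Every branch closes, so no satisfying assignment exists.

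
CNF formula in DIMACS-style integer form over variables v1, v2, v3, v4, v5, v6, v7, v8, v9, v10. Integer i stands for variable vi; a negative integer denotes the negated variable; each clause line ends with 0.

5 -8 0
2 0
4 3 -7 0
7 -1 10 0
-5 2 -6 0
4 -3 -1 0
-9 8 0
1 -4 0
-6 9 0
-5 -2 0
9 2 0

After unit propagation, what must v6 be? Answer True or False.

Unit clause (v2) sets v2 = True.
In (~v2 | ~v5), ~v2 is now false; ~v5 must hold, so v5 = False.
(v5 | ~v8) with v5 = False leaves only ~v8, so v8 = False.
From (~v9 | v8) and v8 = False: v9 = False.
(~v6 | v9): since v9 = False, the clause reduces to (~v6). v6 = False.

False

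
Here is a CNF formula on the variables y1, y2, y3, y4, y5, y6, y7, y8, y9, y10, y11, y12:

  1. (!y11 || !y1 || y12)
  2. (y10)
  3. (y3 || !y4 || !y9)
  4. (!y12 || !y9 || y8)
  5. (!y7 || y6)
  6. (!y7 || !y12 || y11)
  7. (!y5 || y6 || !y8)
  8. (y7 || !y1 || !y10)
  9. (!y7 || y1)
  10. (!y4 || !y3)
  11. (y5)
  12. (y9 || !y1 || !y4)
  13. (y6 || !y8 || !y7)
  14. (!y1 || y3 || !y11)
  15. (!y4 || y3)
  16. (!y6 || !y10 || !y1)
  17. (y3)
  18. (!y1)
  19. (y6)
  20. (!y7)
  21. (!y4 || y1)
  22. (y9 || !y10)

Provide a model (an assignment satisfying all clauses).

The clause (y10) is unit: y10 must be True.
Unit propagation: (y5) forces y5 = True.
The clause (y3) is unit: y3 must be True.
The clause (!y4) is unit: y4 must be False.
(!y1) is a unit clause, so y1 = False.
The clause (!y7) is unit: y7 must be False.
The clause (y6) is unit: y6 must be True.
(y9) is a unit clause, so y9 = True.
y8 occurs only positively in the remaining clauses — set y8 = True.
y2, y11, y12 are now unconstrained; take y2 = False, y11 = False, y12 = True.
Every clause has at least one true literal under this assignment.

y1=0, y2=0, y3=1, y4=0, y5=1, y6=1, y7=0, y8=1, y9=1, y10=1, y11=0, y12=1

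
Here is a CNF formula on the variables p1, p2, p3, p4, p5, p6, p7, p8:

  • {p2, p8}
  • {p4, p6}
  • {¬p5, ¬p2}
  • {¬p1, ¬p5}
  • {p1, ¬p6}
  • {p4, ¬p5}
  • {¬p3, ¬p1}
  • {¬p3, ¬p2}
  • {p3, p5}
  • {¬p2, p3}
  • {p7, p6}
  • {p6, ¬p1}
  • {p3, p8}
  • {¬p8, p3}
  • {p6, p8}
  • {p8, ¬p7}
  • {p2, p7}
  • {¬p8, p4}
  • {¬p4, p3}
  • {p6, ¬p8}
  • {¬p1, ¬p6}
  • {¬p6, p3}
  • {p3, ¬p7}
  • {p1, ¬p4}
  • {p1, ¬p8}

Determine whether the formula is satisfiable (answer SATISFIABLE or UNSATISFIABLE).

p3 = True:
  propagation gives p1=False, p6=False, p4=True; an empty clause results — contradiction.
p3 = False:
  propagation gives p5=True, p2=False, p8=True; an empty clause results — contradiction.
Every branch closes, so no satisfying assignment exists.

UNSATISFIABLE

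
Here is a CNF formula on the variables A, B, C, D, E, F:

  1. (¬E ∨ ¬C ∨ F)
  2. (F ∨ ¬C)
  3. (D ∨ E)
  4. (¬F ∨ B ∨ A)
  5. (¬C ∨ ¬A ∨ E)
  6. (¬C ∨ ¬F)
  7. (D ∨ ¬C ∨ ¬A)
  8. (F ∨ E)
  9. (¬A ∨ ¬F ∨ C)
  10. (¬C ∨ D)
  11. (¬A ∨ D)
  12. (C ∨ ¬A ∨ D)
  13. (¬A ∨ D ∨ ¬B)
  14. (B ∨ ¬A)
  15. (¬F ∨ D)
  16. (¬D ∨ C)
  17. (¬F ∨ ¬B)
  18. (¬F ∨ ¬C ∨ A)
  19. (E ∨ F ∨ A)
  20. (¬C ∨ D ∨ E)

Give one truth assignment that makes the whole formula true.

Set A = False and propagate.
The remaining clauses are satisfied by B = True, C = False, D = False, E = True, F = False.
Every clause has at least one true literal under this assignment.
Check each clause:
  1. (¬E ∨ F ∨ ¬C) — ¬C is true.
  2. (¬C ∨ F) — ¬C is true.
  3. (E ∨ D) — E is true.
  4. (B ∨ A ∨ ¬F) — ¬F is true.
  5. (E ∨ ¬A ∨ ¬C) — E is true.
  6. (¬F ∨ ¬C) — ¬F is true.
  7. (D ∨ ¬C ∨ ¬A) — ¬C is true.
  8. (E ∨ F) — E is true.
  9. (¬A ∨ ¬F ∨ C) — ¬F is true.
  10. (D ∨ ¬C) — ¬C is true.
  11. (¬A ∨ D) — ¬A is true.
  12. (C ∨ D ∨ ¬A) — ¬A is true.
  13. (D ∨ ¬B ∨ ¬A) — ¬A is true.
  14. (¬A ∨ B) — B is true.
  15. (D ∨ ¬F) — ¬F is true.
  16. (C ∨ ¬D) — ¬D is true.
  17. (¬B ∨ ¬F) — ¬F is true.
  18. (¬F ∨ A ∨ ¬C) — ¬F is true.
  19. (A ∨ E ∨ F) — E is true.
  20. (D ∨ ¬C ∨ E) — ¬C is true.

A=F, B=T, C=F, D=F, E=T, F=F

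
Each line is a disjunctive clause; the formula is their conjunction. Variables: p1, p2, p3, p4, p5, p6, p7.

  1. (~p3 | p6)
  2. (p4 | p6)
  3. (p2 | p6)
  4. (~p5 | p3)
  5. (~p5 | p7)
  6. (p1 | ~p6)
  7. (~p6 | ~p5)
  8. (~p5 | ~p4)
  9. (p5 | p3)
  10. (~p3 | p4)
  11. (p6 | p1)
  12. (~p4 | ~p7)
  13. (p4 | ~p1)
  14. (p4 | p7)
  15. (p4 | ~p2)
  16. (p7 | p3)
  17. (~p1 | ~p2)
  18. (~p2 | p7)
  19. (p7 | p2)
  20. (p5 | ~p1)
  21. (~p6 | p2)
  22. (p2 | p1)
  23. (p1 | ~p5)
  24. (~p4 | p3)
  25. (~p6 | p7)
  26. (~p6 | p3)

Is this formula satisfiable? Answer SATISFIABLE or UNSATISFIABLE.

UNSATISFIABLE

p6 = True:
  propagation gives p1=True, p5=False; an empty clause results — contradiction.
p6 = False:
  propagation gives p3=False, p4=True; an empty clause results — contradiction.
Every branch closes, so no satisfying assignment exists.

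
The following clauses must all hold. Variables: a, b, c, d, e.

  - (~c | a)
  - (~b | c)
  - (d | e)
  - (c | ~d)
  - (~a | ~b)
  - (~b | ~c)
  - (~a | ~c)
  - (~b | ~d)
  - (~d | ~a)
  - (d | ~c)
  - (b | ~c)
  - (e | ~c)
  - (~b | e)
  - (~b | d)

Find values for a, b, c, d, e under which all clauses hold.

a = True, b = False, c = False, d = False, e = True

Check each clause:
  1. (a | ~c) — a is true.
  2. (c | ~b) — ~b is true.
  3. (d | e) — e is true.
  4. (~d | c) — ~d is true.
  5. (~b | ~a) — ~b is true.
  6. (~b | ~c) — ~c is true.
  7. (~a | ~c) — ~c is true.
  8. (~d | ~b) — ~d is true.
  9. (~d | ~a) — ~d is true.
  10. (~c | d) — ~c is true.
  11. (b | ~c) — ~c is true.
  12. (~c | e) — e is true.
  13. (~b | e) — e is true.
  14. (~b | d) — ~b is true.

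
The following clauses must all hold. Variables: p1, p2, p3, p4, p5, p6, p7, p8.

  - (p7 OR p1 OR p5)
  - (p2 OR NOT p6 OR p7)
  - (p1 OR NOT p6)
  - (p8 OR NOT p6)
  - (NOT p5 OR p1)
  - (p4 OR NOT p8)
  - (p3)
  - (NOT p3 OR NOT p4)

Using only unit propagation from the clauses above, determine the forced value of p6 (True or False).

False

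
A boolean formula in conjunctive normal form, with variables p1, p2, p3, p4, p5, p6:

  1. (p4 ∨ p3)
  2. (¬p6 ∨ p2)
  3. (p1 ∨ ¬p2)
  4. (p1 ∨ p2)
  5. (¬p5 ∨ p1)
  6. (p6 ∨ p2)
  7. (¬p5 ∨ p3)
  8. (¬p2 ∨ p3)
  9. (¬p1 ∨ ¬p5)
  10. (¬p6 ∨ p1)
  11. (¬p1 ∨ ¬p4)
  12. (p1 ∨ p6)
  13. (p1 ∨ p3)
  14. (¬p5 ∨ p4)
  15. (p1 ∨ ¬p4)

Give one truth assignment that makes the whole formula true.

p1 = T, p2 = T, p3 = T, p4 = F, p5 = F, p6 = F

Pure literal: p3 appears only positively; assign p3 = True.
Pure literal: p5 appears only negated; assign p5 = False.
Set p1 = True and propagate.
  then p4 is forced to False.
The remaining clauses are satisfied by p2 = True, p6 = False.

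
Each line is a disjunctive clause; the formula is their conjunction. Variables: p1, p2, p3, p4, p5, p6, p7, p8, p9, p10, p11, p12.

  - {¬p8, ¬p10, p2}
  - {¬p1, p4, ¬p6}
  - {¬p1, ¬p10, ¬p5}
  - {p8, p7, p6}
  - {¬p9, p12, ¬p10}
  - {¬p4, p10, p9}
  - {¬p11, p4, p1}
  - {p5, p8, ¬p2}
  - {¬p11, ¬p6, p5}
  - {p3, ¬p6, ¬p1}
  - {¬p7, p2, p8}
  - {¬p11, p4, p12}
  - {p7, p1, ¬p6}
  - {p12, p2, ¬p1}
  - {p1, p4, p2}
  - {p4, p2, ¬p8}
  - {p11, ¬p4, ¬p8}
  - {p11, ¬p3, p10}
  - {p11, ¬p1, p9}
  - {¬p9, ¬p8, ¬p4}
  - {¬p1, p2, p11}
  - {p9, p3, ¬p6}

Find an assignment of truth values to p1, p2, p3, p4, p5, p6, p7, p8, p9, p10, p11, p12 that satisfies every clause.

p1=0, p2=1, p3=0, p4=0, p5=1, p6=0, p7=1, p8=1, p9=1, p10=0, p11=0, p12=1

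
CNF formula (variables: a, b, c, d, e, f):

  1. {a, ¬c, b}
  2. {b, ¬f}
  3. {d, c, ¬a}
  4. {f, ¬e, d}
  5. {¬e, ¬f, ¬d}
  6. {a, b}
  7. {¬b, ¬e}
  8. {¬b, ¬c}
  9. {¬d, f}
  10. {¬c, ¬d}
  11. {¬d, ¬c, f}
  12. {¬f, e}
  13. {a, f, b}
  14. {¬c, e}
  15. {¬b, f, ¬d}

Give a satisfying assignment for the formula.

a=F, b=T, c=F, d=F, e=F, f=F

Set a = False and propagate.
  then b is forced to True.
  then e is forced to False.
  then c is forced to False.
  then f is forced to False.
  then d is forced to False.
Every clause has at least one true literal under this assignment.
Check each clause:
  1. {¬c, a, b} — b is true.
  2. {¬f, b} — b is true.
  3. {c, d, ¬a} — ¬a is true.
  4. {f, ¬e, d} — ¬e is true.
  5. {¬d, ¬e, ¬f} — ¬f is true.
  6. {b, a} — b is true.
  7. {¬e, ¬b} — ¬e is true.
  8. {¬b, ¬c} — ¬c is true.
  9. {f, ¬d} — ¬d is true.
  10. {¬d, ¬c} — ¬d is true.
  11. {f, ¬c, ¬d} — ¬d is true.
  12. {e, ¬f} — ¬f is true.
  13. {b, a, f} — b is true.
  14. {e, ¬c} — ¬c is true.
  15. {f, ¬b, ¬d} — ¬d is true.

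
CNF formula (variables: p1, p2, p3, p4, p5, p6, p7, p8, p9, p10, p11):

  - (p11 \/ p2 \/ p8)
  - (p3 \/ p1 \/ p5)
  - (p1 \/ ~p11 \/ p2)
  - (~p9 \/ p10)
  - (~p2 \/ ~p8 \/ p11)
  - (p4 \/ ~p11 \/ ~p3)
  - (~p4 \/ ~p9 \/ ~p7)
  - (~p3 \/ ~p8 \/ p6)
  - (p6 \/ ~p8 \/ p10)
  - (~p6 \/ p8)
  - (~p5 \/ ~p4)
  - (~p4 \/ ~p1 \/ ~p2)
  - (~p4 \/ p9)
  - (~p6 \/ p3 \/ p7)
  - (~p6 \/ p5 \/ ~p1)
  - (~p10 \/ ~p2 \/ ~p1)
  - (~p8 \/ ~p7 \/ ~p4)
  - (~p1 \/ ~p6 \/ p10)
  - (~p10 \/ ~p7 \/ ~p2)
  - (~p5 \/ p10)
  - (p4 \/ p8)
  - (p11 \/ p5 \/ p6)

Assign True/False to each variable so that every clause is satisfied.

Branch on p1: take p1 = False.
Try p2 = False.
  then p11 is forced to False.
  then p8 is forced to True.
Set p3 = False and propagate.
  then p5 is forced to True.
  then p4 is forced to False.
  then p10 is forced to True.
For the remaining variables, p6 = False, p7 = False, p9 = True works.

p1=F, p2=F, p3=F, p4=F, p5=T, p6=F, p7=F, p8=T, p9=T, p10=T, p11=F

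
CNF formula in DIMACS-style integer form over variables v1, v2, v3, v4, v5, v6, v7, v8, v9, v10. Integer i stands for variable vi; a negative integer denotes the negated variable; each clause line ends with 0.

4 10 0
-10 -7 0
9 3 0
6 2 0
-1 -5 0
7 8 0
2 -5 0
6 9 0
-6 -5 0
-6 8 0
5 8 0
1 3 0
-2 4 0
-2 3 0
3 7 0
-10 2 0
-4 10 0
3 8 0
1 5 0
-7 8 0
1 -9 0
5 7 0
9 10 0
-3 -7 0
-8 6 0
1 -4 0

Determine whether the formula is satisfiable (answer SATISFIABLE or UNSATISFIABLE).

UNSATISFIABLE

v3 = True:
  propagation gives v7=False, v8=True, v5=True, v1=False; an empty clause results — contradiction.
v3 = False:
  propagation gives v9=True, v1=True, v5=False, v8=True; an empty clause results — contradiction.
Every branch closes, so no satisfying assignment exists.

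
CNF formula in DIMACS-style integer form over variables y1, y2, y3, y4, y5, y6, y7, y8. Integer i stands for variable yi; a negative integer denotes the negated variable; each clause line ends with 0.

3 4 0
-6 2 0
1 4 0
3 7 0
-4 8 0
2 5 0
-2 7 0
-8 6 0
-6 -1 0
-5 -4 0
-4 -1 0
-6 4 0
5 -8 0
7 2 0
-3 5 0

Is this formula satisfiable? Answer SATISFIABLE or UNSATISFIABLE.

y7 occurs only positively in the remaining clauses — set y7 = True.
Set y1 = True and propagate.
  then y6 is forced to False.
  then y8 is forced to False.
  then y4 is forced to False.
  then y3 is forced to True.
  then y5 is forced to True.
y2 is now unconstrained; take y2 = False.
Every clause has at least one true literal under this assignment.
So y1=T, y2=F, y3=T, y4=F, y5=T, y6=F, y7=T, y8=F is a satisfying assignment.

SATISFIABLE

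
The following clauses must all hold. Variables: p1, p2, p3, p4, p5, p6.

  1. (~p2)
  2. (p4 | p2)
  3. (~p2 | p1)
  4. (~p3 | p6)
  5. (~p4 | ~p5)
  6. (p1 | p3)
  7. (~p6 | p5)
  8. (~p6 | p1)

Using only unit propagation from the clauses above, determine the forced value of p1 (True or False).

True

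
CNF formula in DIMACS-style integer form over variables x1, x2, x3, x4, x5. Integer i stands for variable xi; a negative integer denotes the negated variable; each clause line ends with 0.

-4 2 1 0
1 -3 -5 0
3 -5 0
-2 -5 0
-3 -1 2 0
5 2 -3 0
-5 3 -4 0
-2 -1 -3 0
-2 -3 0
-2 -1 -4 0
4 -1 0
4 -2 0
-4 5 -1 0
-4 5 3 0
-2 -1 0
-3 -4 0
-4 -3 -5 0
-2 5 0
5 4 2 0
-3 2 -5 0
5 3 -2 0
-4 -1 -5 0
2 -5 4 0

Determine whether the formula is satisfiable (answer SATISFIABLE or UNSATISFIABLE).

UNSATISFIABLE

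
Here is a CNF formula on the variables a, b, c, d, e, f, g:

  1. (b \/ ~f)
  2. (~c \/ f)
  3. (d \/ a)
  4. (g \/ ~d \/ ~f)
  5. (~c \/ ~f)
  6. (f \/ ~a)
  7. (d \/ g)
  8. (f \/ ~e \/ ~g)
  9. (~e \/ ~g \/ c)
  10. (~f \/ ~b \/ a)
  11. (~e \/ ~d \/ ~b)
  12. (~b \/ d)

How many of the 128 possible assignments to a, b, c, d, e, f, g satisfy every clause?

Satisfying assignments:
  a=0 b=0 c=0 d=1 e=0 f=0 g=0
  a=0 b=0 c=0 d=1 e=0 f=0 g=1
  a=0 b=0 c=0 d=1 e=1 f=0 g=0
  a=0 b=1 c=0 d=1 e=0 f=0 g=0
  a=0 b=1 c=0 d=1 e=0 f=0 g=1
  a=1 b=1 c=0 d=1 e=0 f=1 g=1
Count: 6.

6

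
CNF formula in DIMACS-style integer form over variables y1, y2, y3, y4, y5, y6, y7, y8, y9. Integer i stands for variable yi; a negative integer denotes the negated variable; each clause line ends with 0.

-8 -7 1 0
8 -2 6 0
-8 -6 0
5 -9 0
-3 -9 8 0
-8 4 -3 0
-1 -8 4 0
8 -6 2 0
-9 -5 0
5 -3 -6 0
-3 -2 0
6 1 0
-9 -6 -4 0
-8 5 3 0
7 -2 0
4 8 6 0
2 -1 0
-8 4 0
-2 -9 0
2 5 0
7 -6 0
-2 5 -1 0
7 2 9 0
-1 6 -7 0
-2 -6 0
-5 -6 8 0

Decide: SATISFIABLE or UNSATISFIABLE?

UNSATISFIABLE

y6 = True:
  propagation gives y8=False, y2=True; an empty clause results — contradiction.
y6 = False:
  propagation gives y1=True, y2=True, y8=True, y4=True; an empty clause results — contradiction.
Every branch closes, so no satisfying assignment exists.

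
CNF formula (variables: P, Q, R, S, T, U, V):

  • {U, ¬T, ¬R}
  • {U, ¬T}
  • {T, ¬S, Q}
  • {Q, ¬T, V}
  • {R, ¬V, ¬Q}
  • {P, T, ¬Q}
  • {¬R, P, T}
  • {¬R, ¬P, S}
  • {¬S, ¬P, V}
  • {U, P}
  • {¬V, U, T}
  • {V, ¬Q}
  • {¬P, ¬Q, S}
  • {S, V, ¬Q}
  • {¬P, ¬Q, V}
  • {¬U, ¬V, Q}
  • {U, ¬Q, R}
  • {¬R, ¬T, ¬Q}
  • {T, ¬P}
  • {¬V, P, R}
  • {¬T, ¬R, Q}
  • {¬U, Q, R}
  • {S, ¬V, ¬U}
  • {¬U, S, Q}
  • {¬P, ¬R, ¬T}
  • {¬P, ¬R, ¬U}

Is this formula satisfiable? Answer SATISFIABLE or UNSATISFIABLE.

UNSATISFIABLE

Q = True:
  propagation gives V=True, R=True, T=False, P=True; an empty clause results — contradiction.
Q = False:
  T = True:
    propagation gives U=True, V=True; an empty clause results — contradiction.
  T = False:
    propagation gives S=False, P=False, R=False, U=True; an empty clause results — contradiction.
Every branch closes, so no satisfying assignment exists.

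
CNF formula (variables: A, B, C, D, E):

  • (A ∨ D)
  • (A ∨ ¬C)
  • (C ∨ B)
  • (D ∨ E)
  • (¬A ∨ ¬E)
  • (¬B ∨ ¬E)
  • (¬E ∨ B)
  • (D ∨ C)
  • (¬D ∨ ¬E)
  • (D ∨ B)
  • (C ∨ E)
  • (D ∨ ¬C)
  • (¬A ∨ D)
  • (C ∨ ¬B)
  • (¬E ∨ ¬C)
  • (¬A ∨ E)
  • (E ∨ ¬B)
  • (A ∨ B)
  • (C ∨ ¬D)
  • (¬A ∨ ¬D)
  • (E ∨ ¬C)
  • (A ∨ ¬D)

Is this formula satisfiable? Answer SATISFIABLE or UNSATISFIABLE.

D = True:
  propagation gives E=False, C=True; an empty clause results — contradiction.
D = False:
  propagation gives A=True; an empty clause results — contradiction.
Every branch closes, so no satisfying assignment exists.

UNSATISFIABLE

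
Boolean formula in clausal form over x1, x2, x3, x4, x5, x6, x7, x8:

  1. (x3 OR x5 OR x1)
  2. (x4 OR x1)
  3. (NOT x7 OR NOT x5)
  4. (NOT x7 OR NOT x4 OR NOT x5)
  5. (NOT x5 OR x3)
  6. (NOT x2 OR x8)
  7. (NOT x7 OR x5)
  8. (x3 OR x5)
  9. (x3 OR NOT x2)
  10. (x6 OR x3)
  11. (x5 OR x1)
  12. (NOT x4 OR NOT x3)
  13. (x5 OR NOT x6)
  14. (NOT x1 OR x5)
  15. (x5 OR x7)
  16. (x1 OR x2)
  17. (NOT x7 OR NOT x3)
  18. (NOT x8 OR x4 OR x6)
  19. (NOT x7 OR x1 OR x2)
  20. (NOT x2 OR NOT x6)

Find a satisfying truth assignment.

x1=T  x2=F  x3=T  x4=F  x5=T  x6=T  x7=F  x8=F

Check each clause:
  1. (x5 OR x1 OR x3) — x1 is true.
  2. (x4 OR x1) — x1 is true.
  3. (NOT x5 OR NOT x7) — NOT x7 is true.
  4. (NOT x4 OR NOT x5 OR NOT x7) — NOT x7 is true.
  5. (x3 OR NOT x5) — x3 is true.
  6. (NOT x2 OR x8) — NOT x2 is true.
  7. (NOT x7 OR x5) — NOT x7 is true.
  8. (x5 OR x3) — x3 is true.
  9. (NOT x2 OR x3) — x3 is true.
  10. (x3 OR x6) — x3 is true.
  11. (x1 OR x5) — x1 is true.
  12. (NOT x3 OR NOT x4) — NOT x4 is true.
  13. (NOT x6 OR x5) — x5 is true.
  14. (NOT x1 OR x5) — x5 is true.
  15. (x7 OR x5) — x5 is true.
  16. (x2 OR x1) — x1 is true.
  17. (NOT x7 OR NOT x3) — NOT x7 is true.
  18. (x4 OR x6 OR NOT x8) — NOT x8 is true.
  19. (x1 OR x2 OR NOT x7) — NOT x7 is true.
  20. (NOT x6 OR NOT x2) — NOT x2 is true.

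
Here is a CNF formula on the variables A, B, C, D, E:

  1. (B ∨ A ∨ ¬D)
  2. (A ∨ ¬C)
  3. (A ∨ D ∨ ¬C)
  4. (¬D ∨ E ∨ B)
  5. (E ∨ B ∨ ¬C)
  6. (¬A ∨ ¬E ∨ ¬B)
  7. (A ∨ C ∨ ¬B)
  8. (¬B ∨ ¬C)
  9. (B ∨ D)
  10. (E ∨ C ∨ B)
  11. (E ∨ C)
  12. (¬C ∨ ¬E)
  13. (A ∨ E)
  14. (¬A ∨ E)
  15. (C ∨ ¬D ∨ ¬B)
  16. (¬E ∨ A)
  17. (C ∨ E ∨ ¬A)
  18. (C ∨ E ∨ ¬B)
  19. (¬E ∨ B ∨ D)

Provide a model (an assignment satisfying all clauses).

A=T  B=F  C=F  D=T  E=T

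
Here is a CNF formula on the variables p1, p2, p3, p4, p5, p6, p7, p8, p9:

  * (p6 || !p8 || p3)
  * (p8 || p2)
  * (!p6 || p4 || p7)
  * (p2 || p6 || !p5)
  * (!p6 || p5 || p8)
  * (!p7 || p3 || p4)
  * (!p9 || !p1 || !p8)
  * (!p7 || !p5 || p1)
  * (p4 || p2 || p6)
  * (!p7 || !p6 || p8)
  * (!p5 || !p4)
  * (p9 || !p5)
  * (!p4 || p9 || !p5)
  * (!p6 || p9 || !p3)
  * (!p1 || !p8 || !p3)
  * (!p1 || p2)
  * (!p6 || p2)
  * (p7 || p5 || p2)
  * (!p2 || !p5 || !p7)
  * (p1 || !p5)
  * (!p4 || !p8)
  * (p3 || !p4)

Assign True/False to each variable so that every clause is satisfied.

p1=False, p2=True, p3=True, p4=False, p5=False, p6=False, p7=False, p8=True, p9=True

Set p1 = False and propagate.
  then p5 is forced to False.
The remaining clauses are satisfied by p2 = True, p3 = True, p4 = False, p6 = False, p7 = False, p8 = True, p9 = True.
Every clause has at least one true literal under this assignment.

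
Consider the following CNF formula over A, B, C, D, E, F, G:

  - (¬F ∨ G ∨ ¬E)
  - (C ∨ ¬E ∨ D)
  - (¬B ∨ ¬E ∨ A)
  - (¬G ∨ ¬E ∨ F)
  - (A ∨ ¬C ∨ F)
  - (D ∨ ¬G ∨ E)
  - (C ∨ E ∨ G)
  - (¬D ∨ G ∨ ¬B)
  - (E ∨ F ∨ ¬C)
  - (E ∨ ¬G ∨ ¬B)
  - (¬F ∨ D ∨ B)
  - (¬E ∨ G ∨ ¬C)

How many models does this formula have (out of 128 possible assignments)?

19

Split on E, then G.
  E=1, G=1: 7 of the 32 assignments to (A,B,C,D,F) work.
  E=1, G=0: remaining (A,B,C,D,F) ∈ {(0,0,0,1,0); (1,0,0,1,0)} — 2.
  E=0, G=1: A free; 3 ways for (B,C,D,F) × 2^1 = 6.
  E=0, G=0: remaining (A,B,C,D,F) ∈ {(0,0,1,1,1); (0,1,1,0,1); (1,0,1,1,1); (1,1,1,0,1)} — 4.
Total: 7 + 2 + 6 + 4 = 19.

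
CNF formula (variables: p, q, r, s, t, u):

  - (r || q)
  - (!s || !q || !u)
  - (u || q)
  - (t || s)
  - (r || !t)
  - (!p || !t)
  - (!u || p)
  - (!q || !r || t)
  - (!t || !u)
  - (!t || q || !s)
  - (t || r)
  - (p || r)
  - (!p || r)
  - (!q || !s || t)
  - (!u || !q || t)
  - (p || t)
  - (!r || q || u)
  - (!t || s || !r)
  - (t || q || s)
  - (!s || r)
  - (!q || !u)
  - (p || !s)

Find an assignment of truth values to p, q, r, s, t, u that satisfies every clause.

p=1, q=0, r=1, s=1, t=0, u=1

Try p = True.
  then t is forced to False.
  then s is forced to True.
  then r is forced to True.
  then q is forced to False.
  then u is forced to True.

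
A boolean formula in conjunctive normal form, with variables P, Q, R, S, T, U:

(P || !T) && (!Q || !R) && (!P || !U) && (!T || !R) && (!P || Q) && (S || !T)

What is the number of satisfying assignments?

15

Split on P, then T.
  P=T, T=T: remaining (Q,R,S,U) ∈ {(T,F,T,F)} — 1.
  P=T, T=F: remaining (Q,R,S,U) ∈ {(T,F,F,F); (T,F,T,F)} — 2.
  P=F, T=T: a clause becomes empty — 0.
  P=F, T=F: S, U free; 3 ways for (Q,R) × 2^2 = 12.
Total: 1 + 2 + 0 + 12 = 15.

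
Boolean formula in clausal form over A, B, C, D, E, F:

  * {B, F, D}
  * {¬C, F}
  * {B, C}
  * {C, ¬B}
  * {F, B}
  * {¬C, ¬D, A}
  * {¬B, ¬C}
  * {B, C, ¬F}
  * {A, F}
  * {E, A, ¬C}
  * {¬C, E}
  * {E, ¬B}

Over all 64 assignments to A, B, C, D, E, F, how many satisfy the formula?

The models are:
  A=F B=F C=T D=F E=T F=T
  A=T B=F C=T D=F E=T F=T
  A=T B=F C=T D=T E=T F=T
That's 3 in total.

3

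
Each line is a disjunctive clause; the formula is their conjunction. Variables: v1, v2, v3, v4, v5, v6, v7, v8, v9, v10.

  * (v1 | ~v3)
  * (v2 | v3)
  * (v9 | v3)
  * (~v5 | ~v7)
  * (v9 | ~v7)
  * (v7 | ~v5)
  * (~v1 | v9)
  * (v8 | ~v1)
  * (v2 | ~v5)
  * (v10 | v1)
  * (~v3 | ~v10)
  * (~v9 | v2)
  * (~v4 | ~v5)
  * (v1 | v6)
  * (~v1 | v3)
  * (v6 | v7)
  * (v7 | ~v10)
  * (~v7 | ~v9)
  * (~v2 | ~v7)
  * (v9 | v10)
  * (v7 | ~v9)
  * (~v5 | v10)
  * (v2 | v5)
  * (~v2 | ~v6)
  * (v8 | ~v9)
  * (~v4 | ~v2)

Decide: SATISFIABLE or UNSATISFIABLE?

UNSATISFIABLE

v7 = True:
  propagation gives v5=False, v9=True; an empty clause results — contradiction.
v7 = False:
  propagation gives v5=False, v6=True, v10=False, v1=True; an empty clause results — contradiction.
Every branch closes, so no satisfying assignment exists.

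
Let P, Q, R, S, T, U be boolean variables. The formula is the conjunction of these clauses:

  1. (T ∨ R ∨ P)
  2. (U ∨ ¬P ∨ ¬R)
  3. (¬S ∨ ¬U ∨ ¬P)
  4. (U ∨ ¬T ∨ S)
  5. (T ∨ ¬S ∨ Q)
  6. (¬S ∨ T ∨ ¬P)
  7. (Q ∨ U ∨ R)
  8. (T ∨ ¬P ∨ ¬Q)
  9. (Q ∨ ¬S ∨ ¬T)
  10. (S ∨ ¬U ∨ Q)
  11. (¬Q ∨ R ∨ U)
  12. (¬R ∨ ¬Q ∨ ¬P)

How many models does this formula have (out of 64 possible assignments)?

Split on Q, then P.
  Q=1, P=1: remaining (R,S,T,U) ∈ {(0,0,1,1)} — 1.
  Q=1, P=0: 9 of the 16 assignments to (R,S,T,U) work.
  Q=0, P=1: no assignment works — 0.
  Q=0, P=0: remaining (R,S,T,U) ∈ {(1,0,0,0)} — 1.
Total: 1 + 9 + 0 + 1 = 11.

11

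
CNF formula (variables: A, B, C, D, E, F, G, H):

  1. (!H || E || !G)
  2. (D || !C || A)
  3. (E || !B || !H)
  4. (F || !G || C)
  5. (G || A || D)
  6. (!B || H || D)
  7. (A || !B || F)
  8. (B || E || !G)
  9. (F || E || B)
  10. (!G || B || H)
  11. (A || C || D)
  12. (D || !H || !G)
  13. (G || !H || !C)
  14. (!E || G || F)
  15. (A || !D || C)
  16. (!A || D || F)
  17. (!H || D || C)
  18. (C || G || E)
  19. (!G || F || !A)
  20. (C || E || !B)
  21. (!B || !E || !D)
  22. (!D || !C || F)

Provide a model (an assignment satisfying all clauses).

A=T, B=F, C=F, D=T, E=T, F=T, G=F, H=F

F occurs only positively in the remaining clauses — set F = True.
Try A = True.
Try B = False.
The remaining clauses are satisfied by C = False, D = True, E = True, G = False, H = False.
Every clause has at least one true literal under this assignment.
Check each clause:
  1. (!H || E || !G) — !H is true.
  2. (A || D || !C) — A is true.
  3. (!B || !H || E) — !H is true.
  4. (!G || C || F) — !G is true.
  5. (D || A || G) — A is true.
  6. (D || H || !B) — D is true.
  7. (F || !B || A) — A is true.
  8. (B || !G || E) — !G is true.
  9. (B || F || E) — E is true.
  10. (!G || B || H) — !G is true.
  11. (A || C || D) — A is true.
  12. (!H || D || !G) — !H is true.
  13. (G || !H || !C) — !H is true.
  14. (F || G || !E) — F is true.
  15. (C || A || !D) — A is true.
  16. (F || !A || D) — D is true.
  17. (!H || D || C) — !H is true.
  18. (G || E || C) — E is true.
  19. (!G || !A || F) — !G is true.
  20. (!B || E || C) — E is true.
  21. (!B || !E || !D) — !B is true.
  22. (!D || F || !C) — !C is true.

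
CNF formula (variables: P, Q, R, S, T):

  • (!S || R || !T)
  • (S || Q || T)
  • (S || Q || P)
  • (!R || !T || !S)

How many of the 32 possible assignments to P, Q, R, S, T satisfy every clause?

18

Split on S, then T.
  S=T, T=T: a clause becomes empty — 0.
  S=T, T=F: P, Q, R free → 2^3 = 8.
  S=F, T=T: R free; 3 ways for (P,Q) × 2^1 = 6.
  S=F, T=F: remaining (P,Q,R) ∈ {(F,T,F); (F,T,T); (T,T,F); (T,T,T)} — 4.
Total: 0 + 8 + 6 + 4 = 18.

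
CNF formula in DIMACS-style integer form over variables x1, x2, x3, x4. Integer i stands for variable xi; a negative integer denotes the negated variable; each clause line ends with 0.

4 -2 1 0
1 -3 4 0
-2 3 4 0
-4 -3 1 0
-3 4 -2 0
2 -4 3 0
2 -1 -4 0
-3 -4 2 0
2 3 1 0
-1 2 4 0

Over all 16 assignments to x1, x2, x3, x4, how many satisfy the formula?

3

Satisfying assignments:
  x1=0 x2=1 x3=0 x4=1
  x1=1 x2=1 x3=0 x4=1
  x1=1 x2=1 x3=1 x4=1
That's 3 in total.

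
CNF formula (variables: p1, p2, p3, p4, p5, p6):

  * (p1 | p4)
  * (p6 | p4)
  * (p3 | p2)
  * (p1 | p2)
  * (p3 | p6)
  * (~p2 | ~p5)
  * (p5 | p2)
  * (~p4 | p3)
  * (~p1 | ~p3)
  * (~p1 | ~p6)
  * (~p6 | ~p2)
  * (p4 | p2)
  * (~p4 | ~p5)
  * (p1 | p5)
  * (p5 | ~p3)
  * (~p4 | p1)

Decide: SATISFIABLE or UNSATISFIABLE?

UNSATISFIABLE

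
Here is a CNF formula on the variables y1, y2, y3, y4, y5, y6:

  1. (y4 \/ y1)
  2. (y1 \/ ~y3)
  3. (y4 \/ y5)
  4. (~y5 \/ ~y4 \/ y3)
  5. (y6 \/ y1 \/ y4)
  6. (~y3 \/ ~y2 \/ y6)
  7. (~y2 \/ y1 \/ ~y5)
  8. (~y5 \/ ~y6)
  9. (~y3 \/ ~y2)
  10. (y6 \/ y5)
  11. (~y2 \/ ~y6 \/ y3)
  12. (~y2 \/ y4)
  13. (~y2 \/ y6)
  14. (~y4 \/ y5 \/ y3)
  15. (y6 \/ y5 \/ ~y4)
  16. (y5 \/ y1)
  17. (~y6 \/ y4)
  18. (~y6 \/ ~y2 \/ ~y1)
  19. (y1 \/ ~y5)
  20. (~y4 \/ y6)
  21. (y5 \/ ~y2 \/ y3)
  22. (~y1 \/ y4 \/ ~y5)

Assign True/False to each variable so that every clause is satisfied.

Pure literal: y2 appears only negated; assign y2 = False.
Set y1 = True and propagate.
Set y3 = True and propagate.
The remaining clauses are satisfied by y4 = True, y5 = False, y6 = True.
Every clause has at least one true literal under this assignment.

y1 = True, y2 = False, y3 = True, y4 = True, y5 = False, y6 = True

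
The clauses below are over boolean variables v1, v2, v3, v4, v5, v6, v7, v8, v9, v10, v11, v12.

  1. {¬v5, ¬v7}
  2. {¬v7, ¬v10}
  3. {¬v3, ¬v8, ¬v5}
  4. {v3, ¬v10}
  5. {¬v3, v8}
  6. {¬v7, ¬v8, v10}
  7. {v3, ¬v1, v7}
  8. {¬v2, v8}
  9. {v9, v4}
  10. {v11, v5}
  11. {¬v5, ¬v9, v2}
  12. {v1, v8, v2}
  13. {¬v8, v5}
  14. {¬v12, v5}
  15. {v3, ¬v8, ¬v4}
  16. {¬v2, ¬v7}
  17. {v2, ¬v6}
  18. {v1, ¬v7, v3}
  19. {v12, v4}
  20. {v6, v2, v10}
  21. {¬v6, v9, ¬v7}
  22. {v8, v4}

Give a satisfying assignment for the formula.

v11 occurs only positively in the remaining clauses — set v11 = True.
Branch on v1: take v1 = False.
Set v2 = True and propagate.
  then v8 is forced to True.
  then v5 is forced to True.
  then v7 is forced to False.
  then v3 is forced to False.
  then v10 is forced to False.
  then v4 is forced to False.
  then v9 is forced to True.
  then v12 is forced to True.
v6 is now unconstrained; take v6 = False.
Every clause has at least one true literal under this assignment.

v1 = False  v2 = True  v3 = False  v4 = False  v5 = True  v6 = False  v7 = False  v8 = True  v9 = True  v10 = False  v11 = True  v12 = True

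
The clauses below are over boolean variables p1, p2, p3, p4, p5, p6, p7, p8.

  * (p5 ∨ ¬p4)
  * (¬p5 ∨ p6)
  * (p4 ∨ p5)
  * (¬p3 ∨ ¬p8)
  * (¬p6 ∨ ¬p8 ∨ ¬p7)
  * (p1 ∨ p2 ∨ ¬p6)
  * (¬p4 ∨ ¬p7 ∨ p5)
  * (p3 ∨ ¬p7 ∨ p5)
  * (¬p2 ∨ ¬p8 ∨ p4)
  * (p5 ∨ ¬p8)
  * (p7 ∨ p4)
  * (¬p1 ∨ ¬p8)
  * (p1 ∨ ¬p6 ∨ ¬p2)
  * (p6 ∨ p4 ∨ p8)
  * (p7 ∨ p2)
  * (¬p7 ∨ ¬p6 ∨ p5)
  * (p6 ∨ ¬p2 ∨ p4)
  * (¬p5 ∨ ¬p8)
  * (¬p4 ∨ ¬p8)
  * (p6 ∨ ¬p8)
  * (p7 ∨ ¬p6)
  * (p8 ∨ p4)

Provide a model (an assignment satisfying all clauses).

p1=True, p2=False, p3=False, p4=True, p5=True, p6=True, p7=True, p8=False

Branch on p1: take p1 = True.
  then p8 is forced to False.
  then p4 is forced to True.
  then p5 is forced to True.
  then p6 is forced to True.
  then p7 is forced to True.
p2, p3 are now unconstrained; take p2 = False, p3 = False.
Every clause has at least one true literal under this assignment.
Check each clause:
  1. (¬p4 ∨ p5) — p5 is true.
  2. (¬p5 ∨ p6) — p6 is true.
  3. (p4 ∨ p5) — p4 is true.
  4. (¬p8 ∨ ¬p3) — ¬p8 is true.
  5. (¬p7 ∨ ¬p8 ∨ ¬p6) — ¬p8 is true.
  6. (p1 ∨ ¬p6 ∨ p2) — p1 is true.
  7. (p5 ∨ ¬p4 ∨ ¬p7) — p5 is true.
  8. (p3 ∨ ¬p7 ∨ p5) — p5 is true.
  9. (p4 ∨ ¬p2 ∨ ¬p8) — ¬p8 is true.
  10. (p5 ∨ ¬p8) — ¬p8 is true.
  11. (p4 ∨ p7) — p4 is true.
  12. (¬p8 ∨ ¬p1) — ¬p8 is true.
  13. (¬p6 ∨ p1 ∨ ¬p2) — p1 is true.
  14. (p8 ∨ p4 ∨ p6) — p4 is true.
  15. (p2 ∨ p7) — p7 is true.
  16. (¬p7 ∨ ¬p6 ∨ p5) — p5 is true.
  17. (p6 ∨ ¬p2 ∨ p4) — p4 is true.
  18. (¬p8 ∨ ¬p5) — ¬p8 is true.
  19. (¬p4 ∨ ¬p8) — ¬p8 is true.
  20. (¬p8 ∨ p6) — ¬p8 is true.
  21. (p7 ∨ ¬p6) — p7 is true.
  22. (p4 ∨ p8) — p4 is true.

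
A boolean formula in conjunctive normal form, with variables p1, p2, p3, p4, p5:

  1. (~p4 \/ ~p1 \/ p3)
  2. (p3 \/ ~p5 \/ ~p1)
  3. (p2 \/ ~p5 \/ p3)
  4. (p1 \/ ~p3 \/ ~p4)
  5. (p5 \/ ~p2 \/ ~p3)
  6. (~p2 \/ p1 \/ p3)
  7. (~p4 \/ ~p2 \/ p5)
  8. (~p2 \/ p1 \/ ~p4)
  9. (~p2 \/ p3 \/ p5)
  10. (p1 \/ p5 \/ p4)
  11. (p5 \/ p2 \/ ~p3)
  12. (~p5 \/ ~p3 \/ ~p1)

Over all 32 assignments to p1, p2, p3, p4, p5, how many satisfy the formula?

4

Satisfying assignments:
  p1=0 p2=0 p3=0 p4=1 p5=0
  p1=0 p2=0 p3=1 p4=0 p5=1
  p1=0 p2=1 p3=1 p4=0 p5=1
  p1=1 p2=0 p3=0 p4=0 p5=0
That's 4 in total.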